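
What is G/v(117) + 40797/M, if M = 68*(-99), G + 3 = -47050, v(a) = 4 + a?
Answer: -3249467/8228 ≈ -394.93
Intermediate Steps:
G = -47053 (G = -3 - 47050 = -47053)
M = -6732
G/v(117) + 40797/M = -47053/(4 + 117) + 40797/(-6732) = -47053/121 + 40797*(-1/6732) = -47053*1/121 - 4533/748 = -47053/121 - 4533/748 = -3249467/8228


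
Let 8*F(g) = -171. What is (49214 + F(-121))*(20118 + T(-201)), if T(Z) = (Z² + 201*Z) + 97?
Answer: 7955431315/8 ≈ 9.9443e+8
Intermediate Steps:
T(Z) = 97 + Z² + 201*Z
F(g) = -171/8 (F(g) = (⅛)*(-171) = -171/8)
(49214 + F(-121))*(20118 + T(-201)) = (49214 - 171/8)*(20118 + (97 + (-201)² + 201*(-201))) = 393541*(20118 + (97 + 40401 - 40401))/8 = 393541*(20118 + 97)/8 = (393541/8)*20215 = 7955431315/8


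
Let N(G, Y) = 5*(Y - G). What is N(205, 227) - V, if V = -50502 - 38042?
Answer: 88654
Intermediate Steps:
N(G, Y) = -5*G + 5*Y
V = -88544
N(205, 227) - V = (-5*205 + 5*227) - 1*(-88544) = (-1025 + 1135) + 88544 = 110 + 88544 = 88654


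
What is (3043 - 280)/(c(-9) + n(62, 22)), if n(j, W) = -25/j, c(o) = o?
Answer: -171306/583 ≈ -293.84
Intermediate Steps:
(3043 - 280)/(c(-9) + n(62, 22)) = (3043 - 280)/(-9 - 25/62) = 2763/(-9 - 25*1/62) = 2763/(-9 - 25/62) = 2763/(-583/62) = 2763*(-62/583) = -171306/583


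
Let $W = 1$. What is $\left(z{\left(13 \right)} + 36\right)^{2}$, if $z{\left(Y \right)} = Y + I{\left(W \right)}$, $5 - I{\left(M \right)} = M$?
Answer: $2809$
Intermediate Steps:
$I{\left(M \right)} = 5 - M$
$z{\left(Y \right)} = 4 + Y$ ($z{\left(Y \right)} = Y + \left(5 - 1\right) = Y + 4 = 4 + Y$)
$\left(z{\left(13 \right)} + 36\right)^{2} = \left(\left(4 + 13\right) + 36\right)^{2} = \left(17 + 36\right)^{2} = 53^{2} = 2809$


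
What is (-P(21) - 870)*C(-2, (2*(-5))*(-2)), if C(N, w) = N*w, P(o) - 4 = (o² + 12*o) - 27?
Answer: 61600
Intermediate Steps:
P(o) = -23 + o² + 12*o (P(o) = 4 + ((o² + 12*o) - 27) = 4 + (-27 + o² + 12*o) = -23 + o² + 12*o)
(-P(21) - 870)*C(-2, (2*(-5))*(-2)) = (-(-23 + 21² + 12*21) - 870)*(-2*2*(-5)*(-2)) = (-(-23 + 441 + 252) - 870)*(-(-20)*(-2)) = (-1*670 - 870)*(-2*20) = (-670 - 870)*(-40) = -1540*(-40) = 61600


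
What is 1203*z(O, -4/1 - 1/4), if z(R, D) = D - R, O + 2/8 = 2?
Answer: -7218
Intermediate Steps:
O = 7/4 (O = -¼ + 2 = 7/4 ≈ 1.7500)
1203*z(O, -4/1 - 1/4) = 1203*((-4/1 - 1/4) - 1*7/4) = 1203*((-4*1 - 1*¼) - 7/4) = 1203*((-4 - ¼) - 7/4) = 1203*(-17/4 - 7/4) = 1203*(-6) = -7218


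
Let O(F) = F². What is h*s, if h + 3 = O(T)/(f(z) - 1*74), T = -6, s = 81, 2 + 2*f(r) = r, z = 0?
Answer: -7047/25 ≈ -281.88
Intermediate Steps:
f(r) = -1 + r/2
h = -87/25 (h = -3 + (-6)²/((-1 + (½)*0) - 1*74) = -3 + 36/((-1 + 0) - 74) = -3 + 36/(-1 - 74) = -3 + 36/(-75) = -3 + 36*(-1/75) = -3 - 12/25 = -87/25 ≈ -3.4800)
h*s = -87/25*81 = -7047/25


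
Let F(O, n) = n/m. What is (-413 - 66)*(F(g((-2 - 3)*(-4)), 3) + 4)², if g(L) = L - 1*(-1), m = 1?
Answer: -23471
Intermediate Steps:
g(L) = 1 + L (g(L) = L + 1 = 1 + L)
F(O, n) = n (F(O, n) = n/1 = n*1 = n)
(-413 - 66)*(F(g((-2 - 3)*(-4)), 3) + 4)² = (-413 - 66)*(3 + 4)² = -479*7² = -479*49 = -23471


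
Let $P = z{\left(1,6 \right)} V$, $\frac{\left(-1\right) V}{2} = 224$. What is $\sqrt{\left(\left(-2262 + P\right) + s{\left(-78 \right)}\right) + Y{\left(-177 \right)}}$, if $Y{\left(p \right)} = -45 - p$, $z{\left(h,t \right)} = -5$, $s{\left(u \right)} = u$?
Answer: $4 \sqrt{2} \approx 5.6569$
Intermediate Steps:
$V = -448$ ($V = \left(-2\right) 224 = -448$)
$P = 2240$ ($P = \left(-5\right) \left(-448\right) = 2240$)
$\sqrt{\left(\left(-2262 + P\right) + s{\left(-78 \right)}\right) + Y{\left(-177 \right)}} = \sqrt{\left(\left(-2262 + 2240\right) - 78\right) - -132} = \sqrt{\left(-22 - 78\right) + \left(-45 + 177\right)} = \sqrt{-100 + 132} = \sqrt{32} = 4 \sqrt{2}$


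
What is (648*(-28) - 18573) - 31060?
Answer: -67777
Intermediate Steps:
(648*(-28) - 18573) - 31060 = (-18144 - 18573) - 31060 = -36717 - 31060 = -67777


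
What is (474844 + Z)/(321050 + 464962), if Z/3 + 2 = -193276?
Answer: -52495/393006 ≈ -0.13357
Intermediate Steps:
Z = -579834 (Z = -6 + 3*(-193276) = -6 - 579828 = -579834)
(474844 + Z)/(321050 + 464962) = (474844 - 579834)/(321050 + 464962) = -104990/786012 = -104990*1/786012 = -52495/393006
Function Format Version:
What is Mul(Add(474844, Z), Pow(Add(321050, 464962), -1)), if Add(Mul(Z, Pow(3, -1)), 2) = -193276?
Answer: Rational(-52495, 393006) ≈ -0.13357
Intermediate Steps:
Z = -579834 (Z = Add(-6, Mul(3, -193276)) = Add(-6, -579828) = -579834)
Mul(Add(474844, Z), Pow(Add(321050, 464962), -1)) = Mul(Add(474844, -579834), Pow(Add(321050, 464962), -1)) = Mul(-104990, Pow(786012, -1)) = Mul(-104990, Rational(1, 786012)) = Rational(-52495, 393006)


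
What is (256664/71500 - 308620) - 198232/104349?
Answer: -575646715031566/1865238375 ≈ -3.0862e+5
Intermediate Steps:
(256664/71500 - 308620) - 198232/104349 = (256664*(1/71500) - 308620) - 198232*1/104349 = (64166/17875 - 308620) - 198232/104349 = -5516518334/17875 - 198232/104349 = -575646715031566/1865238375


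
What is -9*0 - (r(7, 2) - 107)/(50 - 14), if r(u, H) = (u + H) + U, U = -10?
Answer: 3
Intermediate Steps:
r(u, H) = -10 + H + u (r(u, H) = (u + H) - 10 = (H + u) - 10 = -10 + H + u)
-9*0 - (r(7, 2) - 107)/(50 - 14) = -9*0 - ((-10 + 2 + 7) - 107)/(50 - 14) = 0 - (-1 - 107)/36 = 0 - (-108)/36 = 0 - 1*(-3) = 0 + 3 = 3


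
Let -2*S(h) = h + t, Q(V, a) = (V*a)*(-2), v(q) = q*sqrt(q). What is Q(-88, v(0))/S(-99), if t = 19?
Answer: 0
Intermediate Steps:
v(q) = q**(3/2)
Q(V, a) = -2*V*a
S(h) = -19/2 - h/2 (S(h) = -(h + 19)/2 = -(19 + h)/2 = -19/2 - h/2)
Q(-88, v(0))/S(-99) = (-2*(-88)*0**(3/2))/(-19/2 - 1/2*(-99)) = (-2*(-88)*0)/(-19/2 + 99/2) = 0/40 = 0*(1/40) = 0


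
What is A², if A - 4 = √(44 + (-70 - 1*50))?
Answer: -60 + 16*I*√19 ≈ -60.0 + 69.742*I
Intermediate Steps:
A = 4 + 2*I*√19 (A = 4 + √(44 + (-70 - 1*50)) = 4 + √(44 + (-70 - 50)) = 4 + √(44 - 120) = 4 + √(-76) = 4 + 2*I*√19 ≈ 4.0 + 8.7178*I)
A² = (4 + 2*I*√19)²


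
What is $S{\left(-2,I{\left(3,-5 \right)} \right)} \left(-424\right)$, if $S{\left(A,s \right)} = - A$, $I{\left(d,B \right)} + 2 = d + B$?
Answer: $-848$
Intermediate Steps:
$I{\left(d,B \right)} = -2 + B + d$ ($I{\left(d,B \right)} = -2 + \left(d + B\right) = -2 + \left(B + d\right) = -2 + B + d$)
$S{\left(-2,I{\left(3,-5 \right)} \right)} \left(-424\right) = \left(-1\right) \left(-2\right) \left(-424\right) = 2 \left(-424\right) = -848$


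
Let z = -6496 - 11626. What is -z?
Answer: 18122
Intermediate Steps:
z = -18122
-z = -1*(-18122) = 18122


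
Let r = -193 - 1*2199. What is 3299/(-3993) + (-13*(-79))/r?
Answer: -922463/734712 ≈ -1.2555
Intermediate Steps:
r = -2392 (r = -193 - 2199 = -2392)
3299/(-3993) + (-13*(-79))/r = 3299/(-3993) - 13*(-79)/(-2392) = 3299*(-1/3993) + 1027*(-1/2392) = -3299/3993 - 79/184 = -922463/734712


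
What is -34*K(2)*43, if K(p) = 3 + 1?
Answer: -5848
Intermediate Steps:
K(p) = 4
-34*K(2)*43 = -34*4*43 = -136*43 = -5848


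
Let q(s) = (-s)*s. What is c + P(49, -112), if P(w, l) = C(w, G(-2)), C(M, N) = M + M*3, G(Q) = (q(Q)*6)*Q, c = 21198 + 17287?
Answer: 38681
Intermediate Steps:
q(s) = -s**2
c = 38485
G(Q) = -6*Q**3 (G(Q) = (-Q**2*6)*Q = (-6*Q**2)*Q = -6*Q**3)
C(M, N) = 4*M (C(M, N) = M + 3*M = 4*M)
P(w, l) = 4*w
c + P(49, -112) = 38485 + 4*49 = 38485 + 196 = 38681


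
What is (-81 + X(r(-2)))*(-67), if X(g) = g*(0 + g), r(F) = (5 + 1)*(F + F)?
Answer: -33165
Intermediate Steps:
r(F) = 12*F (r(F) = 6*(2*F) = 12*F)
X(g) = g**2 (X(g) = g*g = g**2)
(-81 + X(r(-2)))*(-67) = (-81 + (12*(-2))**2)*(-67) = (-81 + (-24)**2)*(-67) = (-81 + 576)*(-67) = 495*(-67) = -33165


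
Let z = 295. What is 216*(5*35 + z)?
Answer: 101520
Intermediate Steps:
216*(5*35 + z) = 216*(5*35 + 295) = 216*(175 + 295) = 216*470 = 101520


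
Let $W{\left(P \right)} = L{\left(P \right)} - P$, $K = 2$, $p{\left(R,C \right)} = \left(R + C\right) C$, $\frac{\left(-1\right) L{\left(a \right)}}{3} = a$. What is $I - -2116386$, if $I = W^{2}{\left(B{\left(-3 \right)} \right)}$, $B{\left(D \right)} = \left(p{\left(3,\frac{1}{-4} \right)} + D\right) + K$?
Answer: $\frac{33862905}{16} \approx 2.1164 \cdot 10^{6}$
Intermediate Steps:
$L{\left(a \right)} = - 3 a$
$p{\left(R,C \right)} = C \left(C + R\right)$ ($p{\left(R,C \right)} = \left(C + R\right) C = C \left(C + R\right)$)
$B{\left(D \right)} = \frac{21}{16} + D$ ($B{\left(D \right)} = \left(\frac{\frac{1}{-4} + 3}{-4} + D\right) + 2 = \left(- \frac{- \frac{1}{4} + 3}{4} + D\right) + 2 = \left(\left(- \frac{1}{4}\right) \frac{11}{4} + D\right) + 2 = \left(- \frac{11}{16} + D\right) + 2 = \frac{21}{16} + D$)
$W{\left(P \right)} = - 4 P$ ($W{\left(P \right)} = - 3 P - P = - 4 P$)
$I = \frac{729}{16}$ ($I = \left(- 4 \left(\frac{21}{16} - 3\right)\right)^{2} = \left(\left(-4\right) \left(- \frac{27}{16}\right)\right)^{2} = \left(\frac{27}{4}\right)^{2} = \frac{729}{16} \approx 45.563$)
$I - -2116386 = \frac{729}{16} - -2116386 = \frac{729}{16} + 2116386 = \frac{33862905}{16}$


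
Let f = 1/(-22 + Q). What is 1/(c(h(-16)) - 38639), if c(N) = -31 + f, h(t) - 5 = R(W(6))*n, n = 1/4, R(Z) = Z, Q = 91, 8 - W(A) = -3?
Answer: -69/2668229 ≈ -2.5860e-5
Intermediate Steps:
W(A) = 11 (W(A) = 8 - 1*(-3) = 8 + 3 = 11)
f = 1/69 (f = 1/(-22 + 91) = 1/69 ≈ 0.014493)
n = ¼ ≈ 0.25000
h(t) = 31/4 (h(t) = 5 + 11*(¼) = 5 + 11/4 = 31/4)
c(N) = -2138/69 (c(N) = -31 + 1/69 = -2138/69)
1/(c(h(-16)) - 38639) = 1/(-2138/69 - 38639) = 1/(-2668229/69) = -69/2668229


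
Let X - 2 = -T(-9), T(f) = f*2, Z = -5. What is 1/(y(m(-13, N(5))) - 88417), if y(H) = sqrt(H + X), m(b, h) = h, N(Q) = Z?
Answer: -88417/7817565874 - sqrt(15)/7817565874 ≈ -1.1311e-5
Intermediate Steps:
T(f) = 2*f
N(Q) = -5
X = 20 (X = 2 - 2*(-9) = 2 - 1*(-18) = 2 + 18 = 20)
y(H) = sqrt(20 + H) (y(H) = sqrt(H + 20) = sqrt(20 + H))
1/(y(m(-13, N(5))) - 88417) = 1/(sqrt(20 - 5) - 88417) = 1/(sqrt(15) - 88417) = 1/(-88417 + sqrt(15))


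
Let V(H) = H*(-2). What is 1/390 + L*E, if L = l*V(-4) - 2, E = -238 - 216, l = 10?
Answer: -13810679/390 ≈ -35412.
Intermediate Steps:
V(H) = -2*H
E = -454
L = 78 (L = 10*(-2*(-4)) - 2 = 10*8 - 2 = 80 - 2 = 78)
1/390 + L*E = 1/390 + 78*(-454) = 1/390 - 35412 = -13810679/390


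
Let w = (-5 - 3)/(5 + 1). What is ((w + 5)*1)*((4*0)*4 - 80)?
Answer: -880/3 ≈ -293.33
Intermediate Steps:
w = -4/3 (w = -8/6 = -8*⅙ = -4/3 ≈ -1.3333)
((w + 5)*1)*((4*0)*4 - 80) = ((-4/3 + 5)*1)*((4*0)*4 - 80) = ((11/3)*1)*(0*4 - 80) = 11*(0 - 80)/3 = (11/3)*(-80) = -880/3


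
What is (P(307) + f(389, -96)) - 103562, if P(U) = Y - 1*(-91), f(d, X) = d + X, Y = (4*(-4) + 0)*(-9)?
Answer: -103034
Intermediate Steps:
Y = 144 (Y = (-16 + 0)*(-9) = -16*(-9) = 144)
f(d, X) = X + d
P(U) = 235 (P(U) = 144 - 1*(-91) = 144 + 91 = 235)
(P(307) + f(389, -96)) - 103562 = (235 + (-96 + 389)) - 103562 = (235 + 293) - 103562 = 528 - 103562 = -103034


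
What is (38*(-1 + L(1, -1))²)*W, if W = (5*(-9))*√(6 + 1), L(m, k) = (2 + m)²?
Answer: -109440*√7 ≈ -2.8955e+5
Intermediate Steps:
W = -45*√7 ≈ -119.06
(38*(-1 + L(1, -1))²)*W = (38*(-1 + (2 + 1)²)²)*(-45*√7) = (38*(-1 + 3²)²)*(-45*√7) = (38*(-1 + 9)²)*(-45*√7) = (38*8²)*(-45*√7) = (38*64)*(-45*√7) = 2432*(-45*√7) = -109440*√7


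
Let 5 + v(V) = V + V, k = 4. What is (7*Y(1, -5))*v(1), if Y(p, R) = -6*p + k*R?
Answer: 546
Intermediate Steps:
v(V) = -5 + 2*V (v(V) = -5 + (V + V) = -5 + 2*V)
Y(p, R) = -6*p + 4*R
(7*Y(1, -5))*v(1) = (7*(-6*1 + 4*(-5)))*(-5 + 2*1) = (7*(-6 - 20))*(-5 + 2) = (7*(-26))*(-3) = -182*(-3) = 546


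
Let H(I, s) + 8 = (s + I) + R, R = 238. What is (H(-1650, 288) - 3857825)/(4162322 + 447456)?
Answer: -3858957/4609778 ≈ -0.83712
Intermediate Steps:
H(I, s) = 230 + I + s (H(I, s) = -8 + ((s + I) + 238) = -8 + ((I + s) + 238) = -8 + (238 + I + s) = 230 + I + s)
(H(-1650, 288) - 3857825)/(4162322 + 447456) = ((230 - 1650 + 288) - 3857825)/(4162322 + 447456) = (-1132 - 3857825)/4609778 = -3858957*1/4609778 = -3858957/4609778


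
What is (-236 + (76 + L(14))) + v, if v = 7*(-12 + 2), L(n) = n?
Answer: -216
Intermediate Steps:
v = -70 (v = 7*(-10) = -70)
(-236 + (76 + L(14))) + v = (-236 + (76 + 14)) - 70 = (-236 + 90) - 70 = -146 - 70 = -216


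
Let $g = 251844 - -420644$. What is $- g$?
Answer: $-672488$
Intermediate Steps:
$g = 672488$ ($g = 251844 + 420644 = 672488$)
$- g = \left(-1\right) 672488 = -672488$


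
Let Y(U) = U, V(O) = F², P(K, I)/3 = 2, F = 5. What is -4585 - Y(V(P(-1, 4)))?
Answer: -4610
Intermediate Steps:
P(K, I) = 6 (P(K, I) = 3*2 = 6)
V(O) = 25 (V(O) = 5² = 25)
-4585 - Y(V(P(-1, 4))) = -4585 - 1*25 = -4585 - 25 = -4610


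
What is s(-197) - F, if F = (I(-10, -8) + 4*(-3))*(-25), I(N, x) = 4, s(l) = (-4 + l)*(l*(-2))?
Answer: -79394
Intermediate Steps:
s(l) = -2*l*(-4 + l) (s(l) = (-4 + l)*(-2*l) = -2*l*(-4 + l))
F = 200 (F = (4 + 4*(-3))*(-25) = (4 - 12)*(-25) = -8*(-25) = 200)
s(-197) - F = 2*(-197)*(4 - 1*(-197)) - 1*200 = 2*(-197)*(4 + 197) - 200 = 2*(-197)*201 - 200 = -79194 - 200 = -79394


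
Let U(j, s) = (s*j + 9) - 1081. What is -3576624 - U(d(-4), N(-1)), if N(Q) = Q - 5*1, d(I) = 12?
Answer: -3575480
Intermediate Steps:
N(Q) = -5 + Q (N(Q) = Q - 5 = -5 + Q)
U(j, s) = -1072 + j*s (U(j, s) = (j*s + 9) - 1081 = (9 + j*s) - 1081 = -1072 + j*s)
-3576624 - U(d(-4), N(-1)) = -3576624 - (-1072 + 12*(-5 - 1)) = -3576624 - (-1072 + 12*(-6)) = -3576624 - (-1072 - 72) = -3576624 - 1*(-1144) = -3576624 + 1144 = -3575480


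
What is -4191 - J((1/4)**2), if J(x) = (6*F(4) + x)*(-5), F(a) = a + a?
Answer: -63211/16 ≈ -3950.7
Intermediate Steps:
F(a) = 2*a
J(x) = -240 - 5*x (J(x) = (6*(2*4) + x)*(-5) = (6*8 + x)*(-5) = (48 + x)*(-5) = -240 - 5*x)
-4191 - J((1/4)**2) = -4191 - (-240 - 5*(1/4)**2) = -4191 - (-240 - 5*1/16) = -4191 - (-240 - 5/16) = -4191 - 1*(-3845/16) = -4191 + 3845/16 = -63211/16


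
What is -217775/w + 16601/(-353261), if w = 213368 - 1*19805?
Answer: -80144753638/68378258943 ≈ -1.1721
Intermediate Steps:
w = 193563 (w = 213368 - 19805 = 193563)
-217775/w + 16601/(-353261) = -217775/193563 + 16601/(-353261) = -217775*1/193563 + 16601*(-1/353261) = -217775/193563 - 16601/353261 = -80144753638/68378258943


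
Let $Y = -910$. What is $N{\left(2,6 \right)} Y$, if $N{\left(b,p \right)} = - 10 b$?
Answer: $18200$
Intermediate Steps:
$N{\left(2,6 \right)} Y = \left(-10\right) 2 \left(-910\right) = \left(-20\right) \left(-910\right) = 18200$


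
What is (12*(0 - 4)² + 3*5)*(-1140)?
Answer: -235980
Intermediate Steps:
(12*(0 - 4)² + 3*5)*(-1140) = (12*(-4)² + 15)*(-1140) = (12*16 + 15)*(-1140) = (192 + 15)*(-1140) = 207*(-1140) = -235980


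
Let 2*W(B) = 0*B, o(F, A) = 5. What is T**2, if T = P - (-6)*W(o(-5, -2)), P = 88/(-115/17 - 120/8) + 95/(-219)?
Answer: 32901243769/1641465225 ≈ 20.044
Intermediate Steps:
W(B) = 0 (W(B) = (0*B)/2 = (1/2)*0 = 0)
P = -181387/40515 (P = 88/(-115*1/17 - 120*1/8) + 95*(-1/219) = 88/(-115/17 - 15) - 95/219 = 88/(-370/17) - 95/219 = 88*(-17/370) - 95/219 = -748/185 - 95/219 = -181387/40515 ≈ -4.4770)
T = -181387/40515 (T = -181387/40515 - (-6)*0 = -181387/40515 - 1*0 = -181387/40515 + 0 = -181387/40515 ≈ -4.4770)
T**2 = (-181387/40515)**2 = 32901243769/1641465225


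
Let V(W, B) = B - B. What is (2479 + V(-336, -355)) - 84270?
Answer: -81791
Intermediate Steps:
V(W, B) = 0
(2479 + V(-336, -355)) - 84270 = (2479 + 0) - 84270 = 2479 - 84270 = -81791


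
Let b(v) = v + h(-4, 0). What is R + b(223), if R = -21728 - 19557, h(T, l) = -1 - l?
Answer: -41063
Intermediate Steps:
b(v) = -1 + v (b(v) = v + (-1 - 1*0) = v + (-1 + 0) = v - 1 = -1 + v)
R = -41285
R + b(223) = -41285 + (-1 + 223) = -41285 + 222 = -41063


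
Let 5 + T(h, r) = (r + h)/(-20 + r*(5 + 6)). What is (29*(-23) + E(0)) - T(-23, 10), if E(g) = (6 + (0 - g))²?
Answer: -56327/90 ≈ -625.86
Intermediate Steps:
E(g) = (6 - g)²
T(h, r) = -5 + (h + r)/(-20 + 11*r) (T(h, r) = -5 + (r + h)/(-20 + r*(5 + 6)) = -5 + (h + r)/(-20 + r*11) = -5 + (h + r)/(-20 + 11*r))
(29*(-23) + E(0)) - T(-23, 10) = (29*(-23) + (-6 + 0)²) - (100 - 23 - 54*10)/(-20 + 11*10) = (-667 + (-6)²) - (100 - 23 - 540)/(-20 + 110) = (-667 + 36) - (-463)/90 = -631 - (-463)/90 = -631 - 1*(-463/90) = -631 + 463/90 = -56327/90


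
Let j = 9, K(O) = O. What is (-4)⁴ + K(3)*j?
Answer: 283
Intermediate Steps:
(-4)⁴ + K(3)*j = (-4)⁴ + 3*9 = 256 + 27 = 283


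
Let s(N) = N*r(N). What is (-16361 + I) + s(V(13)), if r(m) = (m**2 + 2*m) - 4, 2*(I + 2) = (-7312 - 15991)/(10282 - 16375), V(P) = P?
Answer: -169118377/12186 ≈ -13878.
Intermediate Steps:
I = -1069/12186 (I = -2 + ((-7312 - 15991)/(10282 - 16375))/2 = -2 + (-23303/(-6093))/2 = -2 + (-23303*(-1/6093))/2 = -2 + (1/2)*(23303/6093) = -2 + 23303/12186 = -1069/12186 ≈ -0.087724)
r(m) = -4 + m**2 + 2*m
s(N) = N*(-4 + N**2 + 2*N)
(-16361 + I) + s(V(13)) = (-16361 - 1069/12186) + 13*(-4 + 13**2 + 2*13) = -199376215/12186 + 13*(-4 + 169 + 26) = -199376215/12186 + 13*191 = -199376215/12186 + 2483 = -169118377/12186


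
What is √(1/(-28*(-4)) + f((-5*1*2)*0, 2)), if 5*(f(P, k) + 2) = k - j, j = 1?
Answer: I*√35105/140 ≈ 1.3383*I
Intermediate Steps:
f(P, k) = -11/5 + k/5 (f(P, k) = -2 + (k - 1*1)/5 = -2 + (k - 1)/5 = -2 + (-1 + k)/5 = -2 + (-⅕ + k/5) = -11/5 + k/5)
√(1/(-28*(-4)) + f((-5*1*2)*0, 2)) = √(1/(-28*(-4)) + (-11/5 + (⅕)*2)) = √(1/112 + (-11/5 + ⅖)) = √(1/112 - 9/5) = √(-1003/560) = I*√35105/140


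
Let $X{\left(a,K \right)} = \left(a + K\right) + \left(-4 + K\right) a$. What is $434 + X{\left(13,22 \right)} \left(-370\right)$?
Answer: $-99096$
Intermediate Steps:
$X{\left(a,K \right)} = K + a + a \left(-4 + K\right)$ ($X{\left(a,K \right)} = \left(K + a\right) + a \left(-4 + K\right) = K + a + a \left(-4 + K\right)$)
$434 + X{\left(13,22 \right)} \left(-370\right) = 434 + \left(22 - 39 + 22 \cdot 13\right) \left(-370\right) = 434 + \left(22 - 39 + 286\right) \left(-370\right) = 434 + 269 \left(-370\right) = 434 - 99530 = -99096$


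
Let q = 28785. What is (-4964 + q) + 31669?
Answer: 55490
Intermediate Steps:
(-4964 + q) + 31669 = (-4964 + 28785) + 31669 = 23821 + 31669 = 55490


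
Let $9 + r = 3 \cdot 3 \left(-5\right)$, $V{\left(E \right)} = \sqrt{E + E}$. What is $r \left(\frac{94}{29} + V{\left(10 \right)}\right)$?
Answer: $- \frac{5076}{29} - 108 \sqrt{5} \approx -416.53$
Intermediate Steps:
$V{\left(E \right)} = \sqrt{2} \sqrt{E}$ ($V{\left(E \right)} = \sqrt{2 E} = \sqrt{2} \sqrt{E}$)
$r = -54$ ($r = -9 + 3 \cdot 3 \left(-5\right) = -9 + 9 \left(-5\right) = -9 - 45 = -54$)
$r \left(\frac{94}{29} + V{\left(10 \right)}\right) = - 54 \left(\frac{94}{29} + \sqrt{2} \sqrt{10}\right) = - 54 \left(94 \cdot \frac{1}{29} + 2 \sqrt{5}\right) = - 54 \left(\frac{94}{29} + 2 \sqrt{5}\right) = - \frac{5076}{29} - 108 \sqrt{5}$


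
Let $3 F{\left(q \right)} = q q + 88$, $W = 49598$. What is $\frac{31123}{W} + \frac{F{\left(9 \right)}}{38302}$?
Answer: $\frac{896150375}{1424776947} \approx 0.62898$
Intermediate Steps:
$F{\left(q \right)} = \frac{88}{3} + \frac{q^{2}}{3}$ ($F{\left(q \right)} = \frac{q q + 88}{3} = \frac{q^{2} + 88}{3} = \frac{88 + q^{2}}{3} = \frac{88}{3} + \frac{q^{2}}{3}$)
$\frac{31123}{W} + \frac{F{\left(9 \right)}}{38302} = \frac{31123}{49598} + \frac{\frac{88}{3} + \frac{9^{2}}{3}}{38302} = 31123 \cdot \frac{1}{49598} + \left(\frac{88}{3} + \frac{1}{3} \cdot 81\right) \frac{1}{38302} = \frac{31123}{49598} + \left(\frac{88}{3} + 27\right) \frac{1}{38302} = \frac{31123}{49598} + \frac{169}{3} \cdot \frac{1}{38302} = \frac{31123}{49598} + \frac{169}{114906} = \frac{896150375}{1424776947}$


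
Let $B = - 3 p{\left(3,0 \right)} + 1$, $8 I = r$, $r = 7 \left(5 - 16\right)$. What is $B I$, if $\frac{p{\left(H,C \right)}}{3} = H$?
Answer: $\frac{1001}{4} \approx 250.25$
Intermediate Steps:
$p{\left(H,C \right)} = 3 H$
$r = -77$ ($r = 7 \left(-11\right) = -77$)
$I = - \frac{77}{8}$ ($I = \frac{1}{8} \left(-77\right) = - \frac{77}{8} \approx -9.625$)
$B = -26$ ($B = - 3 \cdot 3 \cdot 3 + 1 = \left(-3\right) 9 + 1 = -27 + 1 = -26$)
$B I = \left(-26\right) \left(- \frac{77}{8}\right) = \frac{1001}{4}$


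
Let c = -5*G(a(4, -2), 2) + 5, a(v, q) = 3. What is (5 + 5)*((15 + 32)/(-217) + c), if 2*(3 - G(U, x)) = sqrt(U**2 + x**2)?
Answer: -22170/217 + 25*sqrt(13) ≈ -12.027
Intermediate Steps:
G(U, x) = 3 - sqrt(U**2 + x**2)/2
c = -10 + 5*sqrt(13)/2 (c = -5*(3 - sqrt(3**2 + 2**2)/2) + 5 = -5*(3 - sqrt(9 + 4)/2) + 5 = -5*(3 - sqrt(13)/2) + 5 = (-15 + 5*sqrt(13)/2) + 5 = -10 + 5*sqrt(13)/2 ≈ -0.98612)
(5 + 5)*((15 + 32)/(-217) + c) = (5 + 5)*((15 + 32)/(-217) + (-10 + 5*sqrt(13)/2)) = 10*(47*(-1/217) + (-10 + 5*sqrt(13)/2)) = 10*(-47/217 + (-10 + 5*sqrt(13)/2)) = 10*(-2217/217 + 5*sqrt(13)/2) = -22170/217 + 25*sqrt(13)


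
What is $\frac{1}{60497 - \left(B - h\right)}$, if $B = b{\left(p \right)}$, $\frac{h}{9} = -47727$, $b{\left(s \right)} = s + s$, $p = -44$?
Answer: $- \frac{1}{368958} \approx -2.7103 \cdot 10^{-6}$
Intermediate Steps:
$b{\left(s \right)} = 2 s$
$h = -429543$ ($h = 9 \left(-47727\right) = -429543$)
$B = -88$ ($B = 2 \left(-44\right) = -88$)
$\frac{1}{60497 - \left(B - h\right)} = \frac{1}{60497 - 429455} = \frac{1}{-368958} = - \frac{1}{368958}$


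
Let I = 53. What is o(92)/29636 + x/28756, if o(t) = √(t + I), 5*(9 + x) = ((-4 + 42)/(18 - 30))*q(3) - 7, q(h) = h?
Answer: -123/287560 + √145/29636 ≈ -2.1420e-5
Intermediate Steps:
x = -123/10 (x = -9 + (((-4 + 42)/(18 - 30))*3 - 7)/5 = -9 + ((38/(-12))*3 - 7)/5 = -9 + ((38*(-1/12))*3 - 7)/5 = -9 + (-19/6*3 - 7)/5 = -9 + (-19/2 - 7)/5 = -9 + (⅕)*(-33/2) = -9 - 33/10 = -123/10 ≈ -12.300)
o(t) = √(53 + t) (o(t) = √(t + 53) = √(53 + t))
o(92)/29636 + x/28756 = √(53 + 92)/29636 - 123/10/28756 = √145*(1/29636) - 123/10*1/28756 = √145/29636 - 123/287560 = -123/287560 + √145/29636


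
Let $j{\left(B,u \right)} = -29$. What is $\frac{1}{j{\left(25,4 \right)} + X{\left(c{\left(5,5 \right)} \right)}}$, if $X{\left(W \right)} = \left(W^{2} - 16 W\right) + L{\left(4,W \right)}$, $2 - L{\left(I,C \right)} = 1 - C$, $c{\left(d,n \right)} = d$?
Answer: $- \frac{1}{78} \approx -0.012821$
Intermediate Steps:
$L{\left(I,C \right)} = 1 + C$ ($L{\left(I,C \right)} = 2 - \left(1 - C\right) = 2 + \left(-1 + C\right) = 1 + C$)
$X{\left(W \right)} = 1 + W^{2} - 15 W$ ($X{\left(W \right)} = \left(W^{2} - 16 W\right) + \left(1 + W\right) = 1 + W^{2} - 15 W$)
$\frac{1}{j{\left(25,4 \right)} + X{\left(c{\left(5,5 \right)} \right)}} = \frac{1}{-29 + \left(1 + 5^{2} - 75\right)} = \frac{1}{-29 + \left(1 + 25 - 75\right)} = \frac{1}{-29 - 49} = \frac{1}{-78} = - \frac{1}{78}$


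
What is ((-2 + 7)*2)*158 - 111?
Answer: 1469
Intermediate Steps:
((-2 + 7)*2)*158 - 111 = (5*2)*158 - 111 = 10*158 - 111 = 1580 - 111 = 1469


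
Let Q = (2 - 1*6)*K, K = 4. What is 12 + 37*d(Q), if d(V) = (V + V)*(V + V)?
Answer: 37900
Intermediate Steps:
Q = -16 (Q = (2 - 1*6)*4 = (2 - 6)*4 = -4*4 = -16)
d(V) = 4*V**2 (d(V) = (2*V)*(2*V) = 4*V**2)
12 + 37*d(Q) = 12 + 37*(4*(-16)**2) = 12 + 37*(4*256) = 12 + 37*1024 = 12 + 37888 = 37900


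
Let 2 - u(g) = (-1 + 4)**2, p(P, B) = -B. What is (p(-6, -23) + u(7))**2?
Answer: 256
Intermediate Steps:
u(g) = -7 (u(g) = 2 - (-1 + 4)**2 = 2 - 1*3**2 = 2 - 1*9 = 2 - 9 = -7)
(p(-6, -23) + u(7))**2 = (-1*(-23) - 7)**2 = (23 - 7)**2 = 16**2 = 256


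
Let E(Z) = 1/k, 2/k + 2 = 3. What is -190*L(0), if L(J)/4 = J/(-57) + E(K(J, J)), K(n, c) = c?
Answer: -380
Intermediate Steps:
k = 2 (k = 2/(-2 + 3) = 2/1 = 2*1 = 2)
E(Z) = ½ (E(Z) = 1/2 = ½)
L(J) = 2 - 4*J/57 (L(J) = 4*(J/(-57) + ½) = 4*(-J/57 + ½) = 4*(½ - J/57) = 2 - 4*J/57)
-190*L(0) = -190*(2 - 4/57*0) = -190*(2 + 0) = -190*2 = -380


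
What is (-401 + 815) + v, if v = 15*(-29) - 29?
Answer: -50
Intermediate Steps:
v = -464 (v = -435 - 29 = -464)
(-401 + 815) + v = (-401 + 815) - 464 = 414 - 464 = -50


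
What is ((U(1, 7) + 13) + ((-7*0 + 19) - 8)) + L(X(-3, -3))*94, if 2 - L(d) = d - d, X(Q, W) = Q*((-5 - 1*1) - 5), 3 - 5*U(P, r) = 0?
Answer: 1063/5 ≈ 212.60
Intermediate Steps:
U(P, r) = ⅗ (U(P, r) = ⅗ - ⅕*0 = ⅗ + 0 = ⅗)
X(Q, W) = -11*Q (X(Q, W) = Q*((-5 - 1) - 5) = Q*(-6 - 5) = Q*(-11) = -11*Q)
L(d) = 2 (L(d) = 2 - (d - d) = 2 - 1*0 = 2 + 0 = 2)
((U(1, 7) + 13) + ((-7*0 + 19) - 8)) + L(X(-3, -3))*94 = ((⅗ + 13) + ((-7*0 + 19) - 8)) + 2*94 = (68/5 + ((0 + 19) - 8)) + 188 = (68/5 + (19 - 8)) + 188 = (68/5 + 11) + 188 = 123/5 + 188 = 1063/5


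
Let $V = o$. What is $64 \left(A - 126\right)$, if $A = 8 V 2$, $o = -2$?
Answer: $-10112$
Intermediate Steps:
$V = -2$
$A = -32$ ($A = 8 \left(-2\right) 2 = \left(-16\right) 2 = -32$)
$64 \left(A - 126\right) = 64 \left(-32 - 126\right) = 64 \left(-158\right) = -10112$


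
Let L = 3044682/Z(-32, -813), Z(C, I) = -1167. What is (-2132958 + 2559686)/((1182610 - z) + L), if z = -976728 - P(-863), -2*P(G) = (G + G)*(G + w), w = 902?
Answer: 165997192/852060161 ≈ 0.19482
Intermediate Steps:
P(G) = -G*(902 + G) (P(G) = -(G + G)*(G + 902)/2 = -2*G*(902 + G)/2 = -G*(902 + G))
z = -1010385 (z = -976728 - (-1)*(-863)*(902 - 863) = -976728 - (-1)*(-863)*39 = -976728 - 1*33657 = -976728 - 33657 = -1010385)
L = -1014894/389 (L = 3044682/(-1167) = 3044682*(-1/1167) = -1014894/389 ≈ -2609.0)
(-2132958 + 2559686)/((1182610 - z) + L) = (-2132958 + 2559686)/((1182610 - 1*(-1010385)) - 1014894/389) = 426728/((1182610 + 1010385) - 1014894/389) = 426728/(2192995 - 1014894/389) = 426728/(852060161/389) = 426728*(389/852060161) = 165997192/852060161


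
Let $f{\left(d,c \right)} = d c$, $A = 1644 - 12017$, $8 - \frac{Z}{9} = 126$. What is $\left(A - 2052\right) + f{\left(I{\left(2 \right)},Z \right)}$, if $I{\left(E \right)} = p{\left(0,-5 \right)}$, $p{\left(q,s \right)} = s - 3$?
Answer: $-3929$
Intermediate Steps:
$p{\left(q,s \right)} = -3 + s$
$Z = -1062$ ($Z = 72 - 1134 = -1062$)
$A = -10373$
$I{\left(E \right)} = -8$ ($I{\left(E \right)} = -3 - 5 = -8$)
$f{\left(d,c \right)} = c d$
$\left(A - 2052\right) + f{\left(I{\left(2 \right)},Z \right)} = \left(-10373 - 2052\right) - -8496 = -12425 + 8496 = -3929$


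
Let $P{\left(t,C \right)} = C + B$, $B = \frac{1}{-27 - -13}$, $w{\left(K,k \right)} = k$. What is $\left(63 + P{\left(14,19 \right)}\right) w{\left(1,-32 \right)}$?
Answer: $- \frac{18352}{7} \approx -2621.7$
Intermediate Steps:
$B = - \frac{1}{14}$ ($B = \frac{1}{-27 + 13} = \frac{1}{-14} = - \frac{1}{14} \approx -0.071429$)
$P{\left(t,C \right)} = - \frac{1}{14} + C$ ($P{\left(t,C \right)} = C - \frac{1}{14} = - \frac{1}{14} + C$)
$\left(63 + P{\left(14,19 \right)}\right) w{\left(1,-32 \right)} = \left(63 + \left(- \frac{1}{14} + 19\right)\right) \left(-32\right) = \left(63 + \frac{265}{14}\right) \left(-32\right) = \frac{1147}{14} \left(-32\right) = - \frac{18352}{7}$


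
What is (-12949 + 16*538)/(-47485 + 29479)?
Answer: 1447/6002 ≈ 0.24109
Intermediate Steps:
(-12949 + 16*538)/(-47485 + 29479) = (-12949 + 8608)/(-18006) = -4341*(-1/18006) = 1447/6002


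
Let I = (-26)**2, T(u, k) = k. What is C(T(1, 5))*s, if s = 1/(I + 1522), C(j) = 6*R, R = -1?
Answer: -3/1099 ≈ -0.0027298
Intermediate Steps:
I = 676
C(j) = -6 (C(j) = 6*(-1) = -6)
s = 1/2198 (s = 1/(676 + 1522) = 1/2198 ≈ 0.00045496)
C(T(1, 5))*s = -6*1/2198 = -3/1099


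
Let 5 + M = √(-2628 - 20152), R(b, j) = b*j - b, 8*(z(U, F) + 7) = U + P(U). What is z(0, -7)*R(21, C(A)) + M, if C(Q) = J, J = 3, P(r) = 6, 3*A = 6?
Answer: -535/2 + 2*I*√5695 ≈ -267.5 + 150.93*I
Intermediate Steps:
A = 2 (A = (⅓)*6 = 2)
z(U, F) = -25/4 + U/8 (z(U, F) = -7 + (U + 6)/8 = -7 + (6 + U)/8 = -7 + (¾ + U/8) = -25/4 + U/8)
C(Q) = 3
R(b, j) = -b + b*j
M = -5 + 2*I*√5695 (M = -5 + √(-2628 - 20152) = -5 + √(-22780) = -5 + 2*I*√5695 ≈ -5.0 + 150.93*I)
z(0, -7)*R(21, C(A)) + M = (-25/4 + (⅛)*0)*(21*(-1 + 3)) + (-5 + 2*I*√5695) = (-25/4 + 0)*(21*2) + (-5 + 2*I*√5695) = -25/4*42 + (-5 + 2*I*√5695) = -525/2 + (-5 + 2*I*√5695) = -535/2 + 2*I*√5695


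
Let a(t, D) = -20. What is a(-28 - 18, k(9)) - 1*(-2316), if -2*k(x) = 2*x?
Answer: 2296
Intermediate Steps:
k(x) = -x
a(-28 - 18, k(9)) - 1*(-2316) = -20 - 1*(-2316) = -20 + 2316 = 2296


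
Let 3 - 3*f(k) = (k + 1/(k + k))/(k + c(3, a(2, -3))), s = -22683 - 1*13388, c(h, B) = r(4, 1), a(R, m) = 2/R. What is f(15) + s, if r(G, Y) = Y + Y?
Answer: -55187551/1530 ≈ -36070.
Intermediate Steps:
r(G, Y) = 2*Y
c(h, B) = 2 (c(h, B) = 2*1 = 2)
s = -36071 (s = -22683 - 13388 = -36071)
f(k) = 1 - (k + 1/(2*k))/(3*(2 + k)) (f(k) = 1 - (k + 1/(k + k))/(3*(k + 2)) = 1 - (k + 1/(2*k))/(3*(2 + k)))
f(15) + s = (⅙)*(-1 + 4*15² + 12*15)/(15*(2 + 15)) - 36071 = (⅙)*(1/15)*(-1 + 4*225 + 180)/17 - 36071 = (⅙)*(1/15)*(1/17)*(-1 + 900 + 180) - 36071 = (⅙)*(1/15)*(1/17)*1079 - 36071 = 1079/1530 - 36071 = -55187551/1530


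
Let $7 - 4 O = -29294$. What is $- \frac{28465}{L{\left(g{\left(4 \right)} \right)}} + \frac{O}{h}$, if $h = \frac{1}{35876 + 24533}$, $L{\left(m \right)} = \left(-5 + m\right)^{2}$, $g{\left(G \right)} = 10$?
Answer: $\frac{8850197773}{20} \approx 4.4251 \cdot 10^{8}$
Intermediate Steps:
$h = \frac{1}{60409} \approx 1.6554 \cdot 10^{-5}$
$O = \frac{29301}{4}$ ($O = \frac{7}{4} - - \frac{14647}{2} = \frac{7}{4} + \frac{14647}{2} = \frac{29301}{4} \approx 7325.3$)
$- \frac{28465}{L{\left(g{\left(4 \right)} \right)}} + \frac{O}{h} = - \frac{28465}{\left(-5 + 10\right)^{2}} + \frac{29301 \frac{1}{\frac{1}{60409}}}{4} = - \frac{28465}{5^{2}} + \frac{29301}{4} \cdot 60409 = - \frac{28465}{25} + \frac{1770044109}{4} = \left(-28465\right) \frac{1}{25} + \frac{1770044109}{4} = - \frac{5693}{5} + \frac{1770044109}{4} = \frac{8850197773}{20}$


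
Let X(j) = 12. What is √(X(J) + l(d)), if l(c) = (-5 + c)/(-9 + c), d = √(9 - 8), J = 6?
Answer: 5*√2/2 ≈ 3.5355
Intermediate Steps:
d = 1 (d = √1 = 1)
l(c) = (-5 + c)/(-9 + c)
√(X(J) + l(d)) = √(12 + (-5 + 1)/(-9 + 1)) = √(12 - 4/(-8)) = √(12 - ⅛*(-4)) = √(12 + ½) = √(25/2) = 5*√2/2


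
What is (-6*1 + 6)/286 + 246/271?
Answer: 246/271 ≈ 0.90775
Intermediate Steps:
(-6*1 + 6)/286 + 246/271 = (-6 + 6)*(1/286) + 246*(1/271) = 0*(1/286) + 246/271 = 0 + 246/271 = 246/271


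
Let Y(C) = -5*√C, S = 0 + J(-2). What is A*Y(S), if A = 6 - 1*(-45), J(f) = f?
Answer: -255*I*√2 ≈ -360.62*I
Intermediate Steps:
A = 51 (A = 6 + 45 = 51)
S = -2 (S = 0 - 2 = -2)
A*Y(S) = 51*(-5*I*√2) = -255*I*√2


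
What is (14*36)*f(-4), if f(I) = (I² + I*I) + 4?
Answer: 18144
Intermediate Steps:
f(I) = 4 + 2*I² (f(I) = (I² + I²) + 4 = 2*I² + 4 = 4 + 2*I²)
(14*36)*f(-4) = (14*36)*(4 + 2*(-4)²) = 504*(4 + 2*16) = 504*(4 + 32) = 504*36 = 18144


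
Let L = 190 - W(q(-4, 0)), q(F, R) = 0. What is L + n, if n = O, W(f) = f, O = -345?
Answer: -155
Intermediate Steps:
n = -345
L = 190 (L = 190 - 1*0 = 190 + 0 = 190)
L + n = 190 - 345 = -155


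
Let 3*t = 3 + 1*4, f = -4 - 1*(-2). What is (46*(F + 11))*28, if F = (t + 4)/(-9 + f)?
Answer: 443072/33 ≈ 13426.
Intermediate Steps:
f = -2 (f = -4 + 2 = -2)
t = 7/3 (t = (3 + 1*4)/3 = (3 + 4)/3 = (⅓)*7 = 7/3 ≈ 2.3333)
F = -19/33 (F = (7/3 + 4)/(-9 - 2) = (19/3)/(-11) = (19/3)*(-1/11) = -19/33 ≈ -0.57576)
(46*(F + 11))*28 = (46*(-19/33 + 11))*28 = (46*(344/33))*28 = (15824/33)*28 = 443072/33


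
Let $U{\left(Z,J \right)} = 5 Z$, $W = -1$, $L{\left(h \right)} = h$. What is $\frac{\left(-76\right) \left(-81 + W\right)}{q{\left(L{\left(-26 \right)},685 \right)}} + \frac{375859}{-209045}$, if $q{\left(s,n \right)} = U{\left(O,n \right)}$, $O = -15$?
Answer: $- \frac{266191573}{3135675} \approx -84.891$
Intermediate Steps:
$q{\left(s,n \right)} = -75$ ($q{\left(s,n \right)} = 5 \left(-15\right) = -75$)
$\frac{\left(-76\right) \left(-81 + W\right)}{q{\left(L{\left(-26 \right)},685 \right)}} + \frac{375859}{-209045} = \frac{\left(-76\right) \left(-81 - 1\right)}{-75} + \frac{375859}{-209045} = \left(-76\right) \left(-82\right) \left(- \frac{1}{75}\right) + 375859 \left(- \frac{1}{209045}\right) = 6232 \left(- \frac{1}{75}\right) - \frac{375859}{209045} = - \frac{6232}{75} - \frac{375859}{209045} = - \frac{266191573}{3135675}$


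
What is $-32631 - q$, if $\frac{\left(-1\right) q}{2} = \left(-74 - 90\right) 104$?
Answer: $-66743$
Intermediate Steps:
$q = 34112$ ($q = - 2 \left(-74 - 90\right) 104 = - 2 \left(\left(-164\right) 104\right) = \left(-2\right) \left(-17056\right) = 34112$)
$-32631 - q = -32631 - 34112 = -66743$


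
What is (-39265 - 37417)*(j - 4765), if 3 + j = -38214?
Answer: 3295945724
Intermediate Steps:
j = -38217 (j = -3 - 38214 = -38217)
(-39265 - 37417)*(j - 4765) = (-39265 - 37417)*(-38217 - 4765) = -76682*(-42982) = 3295945724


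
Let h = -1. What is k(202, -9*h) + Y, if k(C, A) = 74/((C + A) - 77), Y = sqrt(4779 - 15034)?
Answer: 37/67 + I*sqrt(10255) ≈ 0.55224 + 101.27*I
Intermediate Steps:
Y = I*sqrt(10255) (Y = sqrt(-10255) = I*sqrt(10255) ≈ 101.27*I)
k(C, A) = 74/(-77 + A + C) (k(C, A) = 74/((A + C) - 77) = 74/(-77 + A + C))
k(202, -9*h) + Y = 74/(-77 - 9*(-1) + 202) + I*sqrt(10255) = 74/(-77 + 9 + 202) + I*sqrt(10255) = 74/134 + I*sqrt(10255) = 74*(1/134) + I*sqrt(10255) = 37/67 + I*sqrt(10255)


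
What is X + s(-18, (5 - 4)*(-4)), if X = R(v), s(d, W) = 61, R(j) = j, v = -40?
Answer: 21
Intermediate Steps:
X = -40
X + s(-18, (5 - 4)*(-4)) = -40 + 61 = 21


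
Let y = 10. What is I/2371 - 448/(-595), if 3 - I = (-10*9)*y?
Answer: 228499/201535 ≈ 1.1338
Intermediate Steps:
I = 903 (I = 3 - (-10*9)*10 = 3 - (-90)*10 = 3 - 1*(-900) = 3 + 900 = 903)
I/2371 - 448/(-595) = 903/2371 - 448/(-595) = 903*(1/2371) - 448*(-1/595) = 903/2371 + 64/85 = 228499/201535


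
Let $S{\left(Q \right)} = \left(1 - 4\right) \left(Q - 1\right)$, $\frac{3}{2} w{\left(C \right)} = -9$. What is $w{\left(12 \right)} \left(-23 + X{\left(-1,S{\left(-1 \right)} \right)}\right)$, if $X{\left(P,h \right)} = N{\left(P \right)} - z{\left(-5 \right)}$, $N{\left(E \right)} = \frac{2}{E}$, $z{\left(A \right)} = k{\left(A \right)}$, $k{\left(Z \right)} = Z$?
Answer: $120$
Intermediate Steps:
$z{\left(A \right)} = A$
$w{\left(C \right)} = -6$ ($w{\left(C \right)} = \frac{2}{3} \left(-9\right) = -6$)
$S{\left(Q \right)} = 3 - 3 Q$ ($S{\left(Q \right)} = - 3 \left(-1 + Q\right) = 3 - 3 Q$)
$X{\left(P,h \right)} = 5 + \frac{2}{P}$ ($X{\left(P,h \right)} = \frac{2}{P} - -5 = \frac{2}{P} + 5 = 5 + \frac{2}{P}$)
$w{\left(12 \right)} \left(-23 + X{\left(-1,S{\left(-1 \right)} \right)}\right) = - 6 \left(-23 + \left(5 + \frac{2}{-1}\right)\right) = - 6 \left(-23 + \left(5 + 2 \left(-1\right)\right)\right) = - 6 \left(-23 + \left(5 - 2\right)\right) = - 6 \left(-23 + 3\right) = \left(-6\right) \left(-20\right) = 120$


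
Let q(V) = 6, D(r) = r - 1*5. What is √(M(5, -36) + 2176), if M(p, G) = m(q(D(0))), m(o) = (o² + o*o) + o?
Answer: 7*√46 ≈ 47.476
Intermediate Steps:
D(r) = -5 + r (D(r) = r - 5 = -5 + r)
m(o) = o + 2*o² (m(o) = (o² + o²) + o = 2*o² + o = o + 2*o²)
M(p, G) = 78 (M(p, G) = 6*(1 + 2*6) = 6*(1 + 12) = 6*13 = 78)
√(M(5, -36) + 2176) = √(78 + 2176) = √2254 = 7*√46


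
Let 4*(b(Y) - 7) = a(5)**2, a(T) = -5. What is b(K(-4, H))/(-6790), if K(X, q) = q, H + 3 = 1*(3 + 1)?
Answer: -53/27160 ≈ -0.0019514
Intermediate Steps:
H = 1 (H = -3 + 1*(3 + 1) = -3 + 1*4 = -3 + 4 = 1)
b(Y) = 53/4 (b(Y) = 7 + (1/4)*(-5)**2 = 7 + (1/4)*25 = 7 + 25/4 = 53/4)
b(K(-4, H))/(-6790) = (53/4)/(-6790) = (53/4)*(-1/6790) = -53/27160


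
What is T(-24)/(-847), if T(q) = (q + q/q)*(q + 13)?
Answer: -23/77 ≈ -0.29870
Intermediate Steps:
T(q) = (1 + q)*(13 + q) (T(q) = (q + 1)*(13 + q) = (1 + q)*(13 + q))
T(-24)/(-847) = (13 + (-24)² + 14*(-24))/(-847) = (13 + 576 - 336)*(-1/847) = 253*(-1/847) = -23/77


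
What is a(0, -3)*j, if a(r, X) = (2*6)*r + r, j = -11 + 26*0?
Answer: 0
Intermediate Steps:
j = -11 (j = -11 + 0 = -11)
a(r, X) = 13*r (a(r, X) = 12*r + r = 13*r)
a(0, -3)*j = (13*0)*(-11) = 0*(-11) = 0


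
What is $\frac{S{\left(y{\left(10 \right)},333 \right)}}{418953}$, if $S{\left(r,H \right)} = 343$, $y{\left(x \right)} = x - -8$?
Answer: $\frac{343}{418953} \approx 0.00081871$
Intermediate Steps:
$y{\left(x \right)} = 8 + x$ ($y{\left(x \right)} = x + 8 = 8 + x$)
$\frac{S{\left(y{\left(10 \right)},333 \right)}}{418953} = \frac{343}{418953}$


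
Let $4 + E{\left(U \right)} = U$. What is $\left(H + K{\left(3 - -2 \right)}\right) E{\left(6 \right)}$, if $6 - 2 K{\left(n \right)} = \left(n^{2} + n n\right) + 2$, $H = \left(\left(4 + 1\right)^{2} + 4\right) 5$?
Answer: $244$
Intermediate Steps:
$E{\left(U \right)} = -4 + U$
$H = 145$ ($H = \left(5^{2} + 4\right) 5 = \left(25 + 4\right) 5 = 29 \cdot 5 = 145$)
$K{\left(n \right)} = 2 - n^{2}$ ($K{\left(n \right)} = 3 - \frac{\left(n^{2} + n n\right) + 2}{2} = 3 - \frac{\left(n^{2} + n^{2}\right) + 2}{2} = 3 - \frac{2 n^{2} + 2}{2} = 3 - \frac{2 + 2 n^{2}}{2} = 3 - \left(1 + n^{2}\right) = 2 - n^{2}$)
$\left(H + K{\left(3 - -2 \right)}\right) E{\left(6 \right)} = \left(145 + \left(2 - \left(3 - -2\right)^{2}\right)\right) \left(-4 + 6\right) = \left(145 + \left(2 - \left(3 + 2\right)^{2}\right)\right) 2 = \left(145 + \left(2 - 5^{2}\right)\right) 2 = \left(145 + \left(2 - 25\right)\right) 2 = \left(145 - 23\right) 2 = 122 \cdot 2 = 244$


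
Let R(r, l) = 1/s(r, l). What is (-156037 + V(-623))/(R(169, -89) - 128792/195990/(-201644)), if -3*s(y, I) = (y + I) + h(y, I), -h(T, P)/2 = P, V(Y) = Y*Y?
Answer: -98602483139916840/4938641431 ≈ -1.9966e+7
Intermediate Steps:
V(Y) = Y²
h(T, P) = -2*P
s(y, I) = -y/3 + I/3 (s(y, I) = -((y + I) - 2*I)/3 = -((I + y) - 2*I)/3 = -(y - I)/3 = -y/3 + I/3)
R(r, l) = 1/(-r/3 + l/3)
(-156037 + V(-623))/(R(169, -89) - 128792/195990/(-201644)) = (-156037 + (-623)²)/(3/(-89 - 1*169) - 128792/195990/(-201644)) = (-156037 + 388129)/(3/(-89 - 169) - 128792*1/195990*(-1/201644)) = 232092/(3/(-258) - 64396/97995*(-1/201644)) = 232092/(3*(-1/258) + 16099/4940025945) = 232092/(-1/86 + 16099/4940025945) = 232092/(-4938641431/424842231270) = 232092*(-424842231270/4938641431) = -98602483139916840/4938641431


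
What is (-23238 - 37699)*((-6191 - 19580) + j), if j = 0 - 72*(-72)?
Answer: 1254510019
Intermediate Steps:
j = 5184 (j = 0 + 5184 = 5184)
(-23238 - 37699)*((-6191 - 19580) + j) = (-23238 - 37699)*((-6191 - 19580) + 5184) = -60937*(-25771 + 5184) = -60937*(-20587) = 1254510019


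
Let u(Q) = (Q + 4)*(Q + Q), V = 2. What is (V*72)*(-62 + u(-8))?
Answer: 288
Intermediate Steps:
u(Q) = 2*Q*(4 + Q) (u(Q) = (4 + Q)*(2*Q) = 2*Q*(4 + Q))
(V*72)*(-62 + u(-8)) = (2*72)*(-62 + 2*(-8)*(4 - 8)) = 144*(-62 + 2*(-8)*(-4)) = 144*(-62 + 64) = 144*2 = 288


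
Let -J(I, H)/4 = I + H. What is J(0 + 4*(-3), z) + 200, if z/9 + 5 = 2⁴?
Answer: -148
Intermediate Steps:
z = 99 (z = -45 + 9*2⁴ = -45 + 9*16 = -45 + 144 = 99)
J(I, H) = -4*H - 4*I (J(I, H) = -4*(I + H) = -4*(H + I) = -4*H - 4*I)
J(0 + 4*(-3), z) + 200 = (-4*99 - 4*(0 + 4*(-3))) + 200 = (-396 - 4*(0 - 12)) + 200 = (-396 - 4*(-12)) + 200 = (-396 + 48) + 200 = -348 + 200 = -148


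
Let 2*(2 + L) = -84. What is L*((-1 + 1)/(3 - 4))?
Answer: 0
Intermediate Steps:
L = -44 (L = -2 + (1/2)*(-84) = -2 - 42 = -44)
L*((-1 + 1)/(3 - 4)) = -44*(-1 + 1)/(3 - 4) = -0/(-1) = -0*(-1) = -44*0 = 0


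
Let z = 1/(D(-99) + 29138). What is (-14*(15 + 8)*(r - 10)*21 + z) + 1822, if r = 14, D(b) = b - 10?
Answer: -732285553/29029 ≈ -25226.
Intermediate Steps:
D(b) = -10 + b
z = 1/29029 (z = 1/((-10 - 99) + 29138) = 1/(-109 + 29138) = 1/29029 ≈ 3.4448e-5)
(-14*(15 + 8)*(r - 10)*21 + z) + 1822 = (-14*(15 + 8)*(14 - 10)*21 + 1/29029) + 1822 = (-322*4*21 + 1/29029) + 1822 = (-14*92*21 + 1/29029) + 1822 = (-1288*21 + 1/29029) + 1822 = (-27048 + 1/29029) + 1822 = -785176391/29029 + 1822 = -732285553/29029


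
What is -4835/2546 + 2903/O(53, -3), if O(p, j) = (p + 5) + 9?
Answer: 105479/2546 ≈ 41.429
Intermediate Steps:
O(p, j) = 14 + p (O(p, j) = (5 + p) + 9 = 14 + p)
-4835/2546 + 2903/O(53, -3) = -4835/2546 + 2903/(14 + 53) = -4835*1/2546 + 2903/67 = -4835/2546 + 2903*(1/67) = -4835/2546 + 2903/67 = 105479/2546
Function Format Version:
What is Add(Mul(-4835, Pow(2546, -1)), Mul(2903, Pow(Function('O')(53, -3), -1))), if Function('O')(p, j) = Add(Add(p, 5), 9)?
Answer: Rational(105479, 2546) ≈ 41.429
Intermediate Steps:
Function('O')(p, j) = Add(14, p) (Function('O')(p, j) = Add(Add(5, p), 9) = Add(14, p))
Add(Mul(-4835, Pow(2546, -1)), Mul(2903, Pow(Function('O')(53, -3), -1))) = Add(Mul(-4835, Pow(2546, -1)), Mul(2903, Pow(Add(14, 53), -1))) = Add(Mul(-4835, Rational(1, 2546)), Mul(2903, Pow(67, -1))) = Add(Rational(-4835, 2546), Mul(2903, Rational(1, 67))) = Add(Rational(-4835, 2546), Rational(2903, 67)) = Rational(105479, 2546)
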